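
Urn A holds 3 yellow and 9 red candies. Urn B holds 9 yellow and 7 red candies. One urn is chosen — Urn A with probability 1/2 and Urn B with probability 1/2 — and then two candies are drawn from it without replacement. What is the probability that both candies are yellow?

From Urn A: P(both yellow) = (3/12)(2/11) = 1/22.
From Urn B: P(both yellow) = (9/16)(8/15) = 3/10.
Total probability = (1/2)(1/22) + (1/2)(3/10) = 19/110.

19/110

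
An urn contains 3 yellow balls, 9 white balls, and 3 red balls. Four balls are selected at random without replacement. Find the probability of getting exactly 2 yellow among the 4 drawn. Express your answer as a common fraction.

One ordering (yellow drawn first) has probability 3/15 × 2/14 × 12/13 × 11/12 = 792/32760 = 11/455.
There are C(4,2) = 6 such orderings, each equally likely, so P = 6 × 11/455 = 66/455.

66/455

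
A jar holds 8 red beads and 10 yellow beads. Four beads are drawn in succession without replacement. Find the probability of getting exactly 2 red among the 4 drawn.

One ordering (red drawn first) has probability 8/18 × 7/17 × 10/16 × 9/15 = 5040/73440 = 7/102.
There are C(4,2) = 6 such orderings, each equally likely, so P = 6 × 7/102 = 7/17.

7/17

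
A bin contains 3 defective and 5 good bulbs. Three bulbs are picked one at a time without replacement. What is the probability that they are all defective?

P(all defective) = 3/8 × 2/7 × 1/6 = 6/336 = 1/56.

1/56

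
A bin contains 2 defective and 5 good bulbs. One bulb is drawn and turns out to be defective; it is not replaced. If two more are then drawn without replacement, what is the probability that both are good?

2/3

After the first draw, 5 of the remaining 6 bulbs are good.
P = 5/6 × 4/5 = 20/30 = 2/3.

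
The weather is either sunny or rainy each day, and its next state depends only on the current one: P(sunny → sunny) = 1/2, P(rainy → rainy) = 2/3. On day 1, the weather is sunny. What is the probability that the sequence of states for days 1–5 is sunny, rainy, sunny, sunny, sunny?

1/24

Day 1 is given. For each transition, use the conditional probability from the current state:
P(rainy | sunny) = 1/2; P(sunny | rainy) = 1/3; P(sunny | sunny) = 1/2; P(sunny | sunny) = 1/2.
P = 1/2 × 1/3 × 1/2 × 1/2 = 1/24.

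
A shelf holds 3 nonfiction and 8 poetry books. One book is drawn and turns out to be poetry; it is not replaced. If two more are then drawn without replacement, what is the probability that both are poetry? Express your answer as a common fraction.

7/15

With the first book removed, 7 poetry remain out of 10.
P = 7/10 × 6/9 = 42/90 = 7/15.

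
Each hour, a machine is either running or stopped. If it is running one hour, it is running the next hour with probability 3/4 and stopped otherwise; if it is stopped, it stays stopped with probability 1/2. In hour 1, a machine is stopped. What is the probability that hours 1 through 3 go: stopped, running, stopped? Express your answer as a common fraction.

1/8

Hour 1 is given. For each transition, use the conditional probability from the current state:
P(running | stopped) = 1/2; P(stopped | running) = 1/4.
P = 1/2 × 1/4 = 1/8.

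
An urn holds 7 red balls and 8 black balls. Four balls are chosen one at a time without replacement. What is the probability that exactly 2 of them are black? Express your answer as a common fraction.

One ordering (black drawn first) has probability 8/15 × 7/14 × 7/13 × 6/12 = 2352/32760 = 14/195.
There are C(4,2) = 6 such orderings, each equally likely, so P = 6 × 14/195 = 28/65.

28/65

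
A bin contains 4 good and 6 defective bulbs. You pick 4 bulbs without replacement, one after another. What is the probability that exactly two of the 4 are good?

3/7

One ordering (good drawn first) has probability 4/10 × 3/9 × 6/8 × 5/7 = 360/5040 = 1/14.
There are C(4,2) = 6 such orderings, each equally likely, so P = 6 × 1/14 = 3/7.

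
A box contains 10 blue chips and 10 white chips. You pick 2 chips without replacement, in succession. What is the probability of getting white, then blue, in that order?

5/19

Chain rule:
P = 10/20 × 10/19 = 100/380 = 5/19.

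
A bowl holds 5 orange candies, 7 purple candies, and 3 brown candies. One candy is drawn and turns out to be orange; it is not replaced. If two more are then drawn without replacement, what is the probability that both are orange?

After the first draw, 4 of the remaining 14 candies are orange.
P = 4/14 × 3/13 = 12/182 = 6/91.

6/91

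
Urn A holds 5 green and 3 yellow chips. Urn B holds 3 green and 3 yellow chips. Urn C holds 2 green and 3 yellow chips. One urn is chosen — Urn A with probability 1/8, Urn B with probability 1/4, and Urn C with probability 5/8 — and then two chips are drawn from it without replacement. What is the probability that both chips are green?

From Urn A: P(both green) = (5/8)(4/7) = 5/14.
From Urn B: P(both green) = (3/6)(2/5) = 1/5.
From Urn C: P(both green) = (2/5)(1/4) = 1/10.
Total probability = (1/8)(5/14) + (1/4)(1/5) + (5/8)(1/10) = 11/70.

11/70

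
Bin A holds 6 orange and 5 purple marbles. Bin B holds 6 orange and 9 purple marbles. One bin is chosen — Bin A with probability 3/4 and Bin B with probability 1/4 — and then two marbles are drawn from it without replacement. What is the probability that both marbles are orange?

37/154

From Bin A: P(both orange) = (6/11)(5/10) = 3/11.
From Bin B: P(both orange) = (6/15)(5/14) = 1/7.
Total probability = (3/4)(3/11) + (1/4)(1/7) = 37/154.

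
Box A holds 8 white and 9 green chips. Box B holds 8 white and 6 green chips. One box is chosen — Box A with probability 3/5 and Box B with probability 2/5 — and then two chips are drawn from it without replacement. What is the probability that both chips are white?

109/442

From Box A: P(both white) = (8/17)(7/16) = 7/34.
From Box B: P(both white) = (8/14)(7/13) = 4/13.
Total probability = (3/5)(7/34) + (2/5)(4/13) = 109/442.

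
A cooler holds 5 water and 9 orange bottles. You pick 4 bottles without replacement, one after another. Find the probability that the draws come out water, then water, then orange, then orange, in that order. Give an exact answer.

Multiply the probability of each draw given the previous ones:
P = 5/14 × 4/13 × 9/12 × 8/11 = 1440/24024 = 60/1001.

60/1001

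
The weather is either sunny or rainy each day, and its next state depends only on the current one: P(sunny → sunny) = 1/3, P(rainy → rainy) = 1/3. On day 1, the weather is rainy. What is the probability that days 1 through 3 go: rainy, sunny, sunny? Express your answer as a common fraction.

2/9

Day 1 is given. For each transition, use the conditional probability from the current state:
P(sunny | rainy) = 2/3; P(sunny | sunny) = 1/3.
P = 2/3 × 1/3 = 2/9.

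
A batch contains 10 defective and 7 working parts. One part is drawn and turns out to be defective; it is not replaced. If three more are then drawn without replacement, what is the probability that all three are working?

After the first draw, 7 of the remaining 16 parts are working.
P = 7/16 × 6/15 × 5/14 = 210/3360 = 1/16.

1/16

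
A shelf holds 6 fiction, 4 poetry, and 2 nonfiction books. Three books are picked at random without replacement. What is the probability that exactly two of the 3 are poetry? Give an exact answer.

One ordering (poetry drawn first) has probability 4/12 × 3/11 × 8/10 = 96/1320 = 4/55.
There are C(3,2) = 3 such orderings, each equally likely, so P = 3 × 4/55 = 12/55.

12/55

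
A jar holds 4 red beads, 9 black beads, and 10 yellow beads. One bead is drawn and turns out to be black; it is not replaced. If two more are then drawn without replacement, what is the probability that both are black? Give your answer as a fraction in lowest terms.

4/33

After the first draw, 8 of the remaining 22 beads are black.
P = 8/22 × 7/21 = 56/462 = 4/33.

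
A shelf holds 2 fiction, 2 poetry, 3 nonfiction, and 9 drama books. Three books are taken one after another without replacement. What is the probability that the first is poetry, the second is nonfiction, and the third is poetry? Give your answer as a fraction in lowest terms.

Chain rule:
P = 2/16 × 3/15 × 1/14 = 6/3360 = 1/560.

1/560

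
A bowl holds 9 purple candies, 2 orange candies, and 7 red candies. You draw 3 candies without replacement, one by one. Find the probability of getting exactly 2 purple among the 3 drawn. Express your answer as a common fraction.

27/68

One ordering (purple drawn first) has probability 9/18 × 8/17 × 9/16 = 648/4896 = 9/68.
There are C(3,2) = 3 such orderings, each equally likely, so P = 3 × 9/68 = 27/68.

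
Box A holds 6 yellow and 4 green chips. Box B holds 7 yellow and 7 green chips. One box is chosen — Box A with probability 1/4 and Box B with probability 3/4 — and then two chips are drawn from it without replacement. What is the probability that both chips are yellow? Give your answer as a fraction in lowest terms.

From Box A: P(both yellow) = (6/10)(5/9) = 1/3.
From Box B: P(both yellow) = (7/14)(6/13) = 3/13.
Total probability = (1/4)(1/3) + (3/4)(3/13) = 10/39.

10/39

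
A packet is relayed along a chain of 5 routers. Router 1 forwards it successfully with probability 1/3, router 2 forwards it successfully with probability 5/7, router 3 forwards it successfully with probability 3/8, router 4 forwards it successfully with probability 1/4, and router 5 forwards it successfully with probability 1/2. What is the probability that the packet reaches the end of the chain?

5/448

Each stage is reached only if all earlier stages succeed, so
P = 1/3 × 5/7 × 3/8 × 1/4 × 1/2 = 15/1344 = 5/448.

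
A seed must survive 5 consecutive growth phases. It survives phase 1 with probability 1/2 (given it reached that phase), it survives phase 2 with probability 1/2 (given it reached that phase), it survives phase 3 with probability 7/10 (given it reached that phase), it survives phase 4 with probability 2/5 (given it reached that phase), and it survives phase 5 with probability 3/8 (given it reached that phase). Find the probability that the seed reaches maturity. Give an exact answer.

21/800

The events are sequential, so multiply the conditional probabilities:
P = 1/2 × 1/2 × 7/10 × 2/5 × 3/8 = 42/1600 = 21/800.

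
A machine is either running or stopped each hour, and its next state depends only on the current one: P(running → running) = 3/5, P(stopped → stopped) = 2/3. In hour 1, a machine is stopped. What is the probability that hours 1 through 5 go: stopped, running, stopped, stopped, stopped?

8/135

Hour 1 is given. For each transition, use the conditional probability from the current state:
P(running | stopped) = 1/3; P(stopped | running) = 2/5; P(stopped | stopped) = 2/3; P(stopped | stopped) = 2/3.
P = 1/3 × 2/5 × 2/3 × 2/3 = 8/135.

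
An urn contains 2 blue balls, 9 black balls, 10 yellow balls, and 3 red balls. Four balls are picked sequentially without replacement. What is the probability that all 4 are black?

P = 9/24 × 8/23 × 7/22 × 6/21 = 3024/255024 = 3/253.

3/253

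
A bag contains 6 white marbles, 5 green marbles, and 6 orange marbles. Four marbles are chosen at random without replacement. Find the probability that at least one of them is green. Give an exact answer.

377/476

P(no green) = 12/17 × 11/16 × 10/15 × 9/14 = 11880/57120 = 99/476.
P(at least one) = 1 − 99/476 = 377/476.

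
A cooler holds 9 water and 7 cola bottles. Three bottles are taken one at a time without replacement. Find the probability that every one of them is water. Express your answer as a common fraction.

3/20

P(all water) = 9/16 × 8/15 × 7/14 = 504/3360 = 3/20.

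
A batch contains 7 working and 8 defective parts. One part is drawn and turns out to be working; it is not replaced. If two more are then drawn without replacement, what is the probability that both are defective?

4/13

After the first draw, 8 of the remaining 14 parts are defective.
P = 8/14 × 7/13 = 56/182 = 4/13.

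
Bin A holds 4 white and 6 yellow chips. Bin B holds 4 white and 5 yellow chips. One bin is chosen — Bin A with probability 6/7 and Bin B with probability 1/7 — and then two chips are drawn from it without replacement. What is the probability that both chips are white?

29/210

From Bin A: P(both white) = (4/10)(3/9) = 2/15.
From Bin B: P(both white) = (4/9)(3/8) = 1/6.
Total probability = (6/7)(2/15) + (1/7)(1/6) = 29/210.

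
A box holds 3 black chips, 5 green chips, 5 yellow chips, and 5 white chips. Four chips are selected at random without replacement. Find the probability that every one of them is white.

1/612

P(all white) = 5/18 × 4/17 × 3/16 × 2/15 = 120/73440 = 1/612.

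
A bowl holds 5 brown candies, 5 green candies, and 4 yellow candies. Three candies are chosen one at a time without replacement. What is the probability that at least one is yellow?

P(no yellow) = 10/14 × 9/13 × 8/12 = 720/2184 = 30/91.
P(at least one) = 1 − 30/91 = 61/91.

61/91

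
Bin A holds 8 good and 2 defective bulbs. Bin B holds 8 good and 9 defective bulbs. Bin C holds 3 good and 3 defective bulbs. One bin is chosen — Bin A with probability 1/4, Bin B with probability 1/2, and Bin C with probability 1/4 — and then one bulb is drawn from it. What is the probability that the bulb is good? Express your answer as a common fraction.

381/680

From Bin A: P(good) = 8/10.
From Bin B: P(good) = 8/17.
From Bin C: P(good) = 3/6.
Total probability = (1/4)(8/10) + (1/2)(8/17) + (1/4)(3/6) = 381/680.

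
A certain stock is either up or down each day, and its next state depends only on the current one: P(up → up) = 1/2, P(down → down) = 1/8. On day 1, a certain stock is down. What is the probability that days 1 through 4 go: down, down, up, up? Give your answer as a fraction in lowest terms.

7/128

Day 1 is given. For each transition, use the conditional probability from the current state:
P(down | down) = 1/8; P(up | down) = 7/8; P(up | up) = 1/2.
P = 1/8 × 7/8 × 1/2 = 7/128.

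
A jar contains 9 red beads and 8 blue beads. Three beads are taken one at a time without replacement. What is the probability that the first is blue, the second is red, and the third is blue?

21/170

Multiply the probability of each draw given the previous ones:
P = 8/17 × 9/16 × 7/15 = 504/4080 = 21/170.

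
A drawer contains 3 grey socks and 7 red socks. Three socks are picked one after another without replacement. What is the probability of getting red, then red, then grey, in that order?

7/40

Chain rule:
P = 7/10 × 6/9 × 3/8 = 126/720 = 7/40.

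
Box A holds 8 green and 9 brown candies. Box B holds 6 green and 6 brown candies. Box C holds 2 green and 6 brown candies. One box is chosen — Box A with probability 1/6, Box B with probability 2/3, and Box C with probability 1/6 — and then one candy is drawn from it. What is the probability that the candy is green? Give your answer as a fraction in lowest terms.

185/408

From Box A: P(green) = 8/17.
From Box B: P(green) = 6/12.
From Box C: P(green) = 2/8.
Total probability = (1/6)(8/17) + (2/3)(6/12) + (1/6)(2/8) = 185/408.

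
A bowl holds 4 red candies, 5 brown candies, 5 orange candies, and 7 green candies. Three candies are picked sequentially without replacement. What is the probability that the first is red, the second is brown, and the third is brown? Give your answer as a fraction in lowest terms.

4/399

Multiply the probability of each draw given the previous ones:
P = 4/21 × 5/20 × 4/19 = 80/7980 = 4/399.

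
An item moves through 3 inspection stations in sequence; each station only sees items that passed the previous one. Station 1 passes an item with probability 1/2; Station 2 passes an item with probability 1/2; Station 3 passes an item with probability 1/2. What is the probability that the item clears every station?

1/8

The events are sequential, so multiply the conditional probabilities:
P = 1/2 × 1/2 × 1/2 = 1/8.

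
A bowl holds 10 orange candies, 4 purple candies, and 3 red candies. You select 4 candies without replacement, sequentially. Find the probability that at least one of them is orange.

67/68

P(no orange) = 7/17 × 6/16 × 5/15 × 4/14 = 840/57120 = 1/68.
P(at least one) = 1 − 1/68 = 67/68.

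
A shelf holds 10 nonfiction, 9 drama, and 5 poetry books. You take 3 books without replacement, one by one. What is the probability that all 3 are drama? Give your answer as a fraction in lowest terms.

P = 9/24 × 8/23 × 7/22 = 504/12144 = 21/506.

21/506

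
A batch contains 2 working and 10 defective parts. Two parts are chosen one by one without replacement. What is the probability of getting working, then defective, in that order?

Chain rule:
P = 2/12 × 10/11 = 20/132 = 5/33.

5/33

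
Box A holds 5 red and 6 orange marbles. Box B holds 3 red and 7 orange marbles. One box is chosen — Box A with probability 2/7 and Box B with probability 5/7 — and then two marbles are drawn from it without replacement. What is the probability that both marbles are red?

From Box A: P(both red) = (5/11)(4/10) = 2/11.
From Box B: P(both red) = (3/10)(2/9) = 1/15.
Total probability = (2/7)(2/11) + (5/7)(1/15) = 23/231.

23/231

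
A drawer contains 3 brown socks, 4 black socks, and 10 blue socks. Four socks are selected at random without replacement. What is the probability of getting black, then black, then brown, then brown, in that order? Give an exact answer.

Chain rule:
P = 4/17 × 3/16 × 3/15 × 2/14 = 72/57120 = 3/2380.

3/2380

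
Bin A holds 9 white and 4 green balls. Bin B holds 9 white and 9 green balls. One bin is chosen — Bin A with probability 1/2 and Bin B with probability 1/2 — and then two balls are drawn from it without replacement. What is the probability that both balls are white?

77/221

From Bin A: P(both white) = (9/13)(8/12) = 6/13.
From Bin B: P(both white) = (9/18)(8/17) = 4/17.
Total probability = (1/2)(6/13) + (1/2)(4/17) = 77/221.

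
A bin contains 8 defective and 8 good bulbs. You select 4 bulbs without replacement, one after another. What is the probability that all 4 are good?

1/26

P(all good) = 8/16 × 7/15 × 6/14 × 5/13 = 1680/43680 = 1/26.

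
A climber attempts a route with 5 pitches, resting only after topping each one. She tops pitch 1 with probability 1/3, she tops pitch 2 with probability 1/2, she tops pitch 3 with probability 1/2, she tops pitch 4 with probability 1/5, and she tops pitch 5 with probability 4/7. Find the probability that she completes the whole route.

Each stage is reached only if all earlier stages succeed, so
P = 1/3 × 1/2 × 1/2 × 1/5 × 4/7 = 4/420 = 1/105.

1/105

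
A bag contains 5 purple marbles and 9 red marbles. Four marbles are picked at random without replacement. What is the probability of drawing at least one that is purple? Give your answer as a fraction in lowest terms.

P(no purple) = 9/14 × 8/13 × 7/12 × 6/11 = 3024/24024 = 18/143.
P(at least one) = 1 − 18/143 = 125/143.

125/143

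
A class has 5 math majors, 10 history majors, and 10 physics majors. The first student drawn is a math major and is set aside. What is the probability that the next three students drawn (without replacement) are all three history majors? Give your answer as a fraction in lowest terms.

After the first draw, 10 of the remaining 24 students are history majors.
P = 10/24 × 9/23 × 8/22 = 720/12144 = 15/253.

15/253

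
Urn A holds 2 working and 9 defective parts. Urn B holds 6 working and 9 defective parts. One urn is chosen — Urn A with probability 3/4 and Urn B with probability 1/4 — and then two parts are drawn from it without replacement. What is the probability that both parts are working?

19/385

From Urn A: P(both working) = (2/11)(1/10) = 1/55.
From Urn B: P(both working) = (6/15)(5/14) = 1/7.
Total probability = (3/4)(1/55) + (1/4)(1/7) = 19/385.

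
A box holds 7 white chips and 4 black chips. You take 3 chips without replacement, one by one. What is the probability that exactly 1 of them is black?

One ordering (black drawn first) has probability 4/11 × 7/10 × 6/9 = 168/990 = 28/165.
There are C(3,1) = 3 such orderings, each equally likely, so P = 3 × 28/165 = 28/55.

28/55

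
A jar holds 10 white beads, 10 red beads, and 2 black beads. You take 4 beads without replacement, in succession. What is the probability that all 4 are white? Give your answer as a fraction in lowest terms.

6/209

P(all white) = 10/22 × 9/21 × 8/20 × 7/19 = 5040/175560 = 6/209.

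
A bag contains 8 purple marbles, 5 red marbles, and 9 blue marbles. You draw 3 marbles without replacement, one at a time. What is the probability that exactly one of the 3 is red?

34/77

One ordering (red drawn first) has probability 5/22 × 17/21 × 16/20 = 1360/9240 = 34/231.
There are C(3,1) = 3 such orderings, each equally likely, so P = 3 × 34/231 = 34/77.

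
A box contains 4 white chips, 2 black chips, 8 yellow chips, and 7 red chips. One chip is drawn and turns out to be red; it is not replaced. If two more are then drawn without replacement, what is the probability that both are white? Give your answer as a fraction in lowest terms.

With the first chip removed, 4 white remain out of 20.
P = 4/20 × 3/19 = 12/380 = 3/95.

3/95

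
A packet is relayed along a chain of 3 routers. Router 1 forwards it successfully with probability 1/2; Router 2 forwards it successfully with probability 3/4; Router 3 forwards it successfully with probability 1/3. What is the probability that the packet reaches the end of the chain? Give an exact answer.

Each stage is reached only if all earlier stages succeed, so
P = 1/2 × 3/4 × 1/3 = 3/24 = 1/8.

1/8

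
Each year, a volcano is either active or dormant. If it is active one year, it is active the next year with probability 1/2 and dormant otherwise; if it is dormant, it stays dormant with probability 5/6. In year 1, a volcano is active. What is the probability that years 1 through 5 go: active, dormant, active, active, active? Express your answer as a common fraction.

Year 1 is given. For each transition, use the conditional probability from the current state:
P(dormant | active) = 1/2; P(active | dormant) = 1/6; P(active | active) = 1/2; P(active | active) = 1/2.
P = 1/2 × 1/6 × 1/2 × 1/2 = 1/48.

1/48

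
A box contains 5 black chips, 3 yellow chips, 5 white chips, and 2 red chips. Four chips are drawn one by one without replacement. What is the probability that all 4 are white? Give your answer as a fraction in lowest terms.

1/273

P = 5/15 × 4/14 × 3/13 × 2/12 = 120/32760 = 1/273.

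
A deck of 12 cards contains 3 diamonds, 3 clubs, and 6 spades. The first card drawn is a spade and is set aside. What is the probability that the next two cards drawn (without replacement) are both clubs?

After the first draw, 3 of the remaining 11 cards are clubs.
P = 3/11 × 2/10 = 6/110 = 3/55.

3/55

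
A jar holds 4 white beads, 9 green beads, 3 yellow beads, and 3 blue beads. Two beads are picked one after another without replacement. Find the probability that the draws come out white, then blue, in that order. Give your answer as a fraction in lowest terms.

Multiply the probability of each draw given the previous ones:
P = 4/19 × 3/18 = 12/342 = 2/57.

2/57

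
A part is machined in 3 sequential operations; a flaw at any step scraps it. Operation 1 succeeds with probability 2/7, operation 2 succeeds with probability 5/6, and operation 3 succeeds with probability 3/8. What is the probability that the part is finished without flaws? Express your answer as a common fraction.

The events are sequential, so multiply the conditional probabilities:
P = 2/7 × 5/6 × 3/8 = 30/336 = 5/56.

5/56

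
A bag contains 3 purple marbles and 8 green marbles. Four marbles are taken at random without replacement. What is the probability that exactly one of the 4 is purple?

One ordering (purple drawn first) has probability 3/11 × 8/10 × 7/9 × 6/8 = 1008/7920 = 7/55.
There are C(4,1) = 4 such orderings, each equally likely, so P = 4 × 7/55 = 28/55.

28/55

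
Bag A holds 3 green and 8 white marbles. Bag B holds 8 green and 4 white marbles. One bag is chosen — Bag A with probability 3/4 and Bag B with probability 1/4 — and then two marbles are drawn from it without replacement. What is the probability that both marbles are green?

From Bag A: P(both green) = (3/11)(2/10) = 3/55.
From Bag B: P(both green) = (8/12)(7/11) = 14/33.
Total probability = (3/4)(3/55) + (1/4)(14/33) = 97/660.

97/660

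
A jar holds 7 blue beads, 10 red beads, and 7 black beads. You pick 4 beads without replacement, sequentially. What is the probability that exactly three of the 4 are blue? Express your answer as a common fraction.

One ordering (blue drawn first) has probability 7/24 × 6/23 × 5/22 × 17/21 = 3570/255024 = 85/6072.
There are C(4,3) = 4 such orderings, each equally likely, so P = 4 × 85/6072 = 85/1518.

85/1518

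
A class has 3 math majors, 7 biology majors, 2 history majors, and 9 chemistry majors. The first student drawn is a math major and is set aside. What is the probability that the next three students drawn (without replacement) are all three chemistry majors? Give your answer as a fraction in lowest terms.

With the first student removed, 9 chemistry majors remain out of 20.
P = 9/20 × 8/19 × 7/18 = 504/6840 = 7/95.

7/95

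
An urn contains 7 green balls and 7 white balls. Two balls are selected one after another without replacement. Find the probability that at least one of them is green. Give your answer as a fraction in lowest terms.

P(no green) = 7/14 × 6/13 = 42/182 = 3/13.
P(at least one) = 1 − 3/13 = 10/13.

10/13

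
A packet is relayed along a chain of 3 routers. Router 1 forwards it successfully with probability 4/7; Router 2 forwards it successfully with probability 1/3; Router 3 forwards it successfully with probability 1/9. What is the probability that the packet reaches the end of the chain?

Each stage is reached only if all earlier stages succeed, so
P = 4/7 × 1/3 × 1/9 = 4/189.

4/189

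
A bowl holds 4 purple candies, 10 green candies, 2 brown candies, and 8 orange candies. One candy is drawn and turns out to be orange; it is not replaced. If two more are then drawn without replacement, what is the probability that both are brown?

With the first candy removed, 2 brown remain out of 23.
P = 2/23 × 1/22 = 2/506 = 1/253.

1/253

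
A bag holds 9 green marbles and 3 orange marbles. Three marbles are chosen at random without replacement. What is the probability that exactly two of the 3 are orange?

One ordering (orange drawn first) has probability 3/12 × 2/11 × 9/10 = 54/1320 = 9/220.
There are C(3,2) = 3 such orderings, each equally likely, so P = 3 × 9/220 = 27/220.

27/220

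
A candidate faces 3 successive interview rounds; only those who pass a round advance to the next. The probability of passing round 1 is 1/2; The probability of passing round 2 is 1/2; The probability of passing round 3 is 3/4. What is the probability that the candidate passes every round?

3/16

The events are sequential, so multiply the conditional probabilities:
P = 1/2 × 1/2 × 3/4 = 3/16.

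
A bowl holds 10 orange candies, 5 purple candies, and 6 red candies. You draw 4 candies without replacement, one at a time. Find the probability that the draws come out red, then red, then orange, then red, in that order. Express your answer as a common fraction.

Multiply the probability of each draw given the previous ones:
P = 6/21 × 5/20 × 10/19 × 4/18 = 1200/143640 = 10/1197.

10/1197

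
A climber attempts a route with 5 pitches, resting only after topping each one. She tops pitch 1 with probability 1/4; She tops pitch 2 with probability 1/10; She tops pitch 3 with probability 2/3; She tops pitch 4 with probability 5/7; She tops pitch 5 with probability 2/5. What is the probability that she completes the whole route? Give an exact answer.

Multiplying along the chain,
P = 1/4 × 1/10 × 2/3 × 5/7 × 2/5 = 20/4200 = 1/210.

1/210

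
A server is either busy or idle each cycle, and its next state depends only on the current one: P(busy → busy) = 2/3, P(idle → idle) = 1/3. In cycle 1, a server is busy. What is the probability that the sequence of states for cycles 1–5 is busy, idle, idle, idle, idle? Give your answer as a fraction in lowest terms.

1/81

Cycle 1 is given. For each transition, use the conditional probability from the current state:
P(idle | busy) = 1/3; P(idle | idle) = 1/3; P(idle | idle) = 1/3; P(idle | idle) = 1/3.
P = 1/3 × 1/3 × 1/3 × 1/3 = 1/81.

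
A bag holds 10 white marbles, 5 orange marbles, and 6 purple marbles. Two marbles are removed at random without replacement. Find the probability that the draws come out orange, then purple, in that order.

Chain rule:
P = 5/21 × 6/20 = 30/420 = 1/14.

1/14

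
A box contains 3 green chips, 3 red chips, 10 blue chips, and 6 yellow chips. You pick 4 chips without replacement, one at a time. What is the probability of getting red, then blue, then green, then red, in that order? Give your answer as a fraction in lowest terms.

Each draw changes the counts, so multiply the conditional probabilities along the sequence:
P = 3/22 × 10/21 × 3/20 × 2/19 = 180/175560 = 3/2926.

3/2926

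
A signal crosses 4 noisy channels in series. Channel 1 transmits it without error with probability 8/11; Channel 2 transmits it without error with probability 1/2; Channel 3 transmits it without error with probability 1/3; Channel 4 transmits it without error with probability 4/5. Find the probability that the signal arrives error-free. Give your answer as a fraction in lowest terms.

The events are sequential, so multiply the conditional probabilities:
P = 8/11 × 1/2 × 1/3 × 4/5 = 32/330 = 16/165.

16/165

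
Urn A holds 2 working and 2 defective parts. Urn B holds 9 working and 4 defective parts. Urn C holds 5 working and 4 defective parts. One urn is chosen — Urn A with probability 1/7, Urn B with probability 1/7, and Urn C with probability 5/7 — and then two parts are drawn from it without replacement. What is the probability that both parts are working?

From Urn A: P(both working) = (2/4)(1/3) = 1/6.
From Urn B: P(both working) = (9/13)(8/12) = 6/13.
From Urn C: P(both working) = (5/9)(4/8) = 5/18.
Total probability = (1/7)(1/6) + (1/7)(6/13) + (5/7)(5/18) = 236/819.

236/819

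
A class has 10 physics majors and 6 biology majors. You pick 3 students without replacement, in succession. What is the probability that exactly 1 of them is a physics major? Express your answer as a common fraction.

15/56

One ordering (a physics major drawn first) has probability 10/16 × 6/15 × 5/14 = 300/3360 = 5/56.
There are C(3,1) = 3 such orderings, each equally likely, so P = 3 × 5/56 = 15/56.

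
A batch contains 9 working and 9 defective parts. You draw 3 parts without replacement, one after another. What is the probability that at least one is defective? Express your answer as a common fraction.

P(no defective) = 9/18 × 8/17 × 7/16 = 504/4896 = 7/68.
P(at least one) = 1 − 7/68 = 61/68.

61/68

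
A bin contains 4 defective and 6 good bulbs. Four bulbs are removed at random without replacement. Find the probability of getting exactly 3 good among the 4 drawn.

One ordering (good drawn first) has probability 6/10 × 5/9 × 4/8 × 4/7 = 480/5040 = 2/21.
There are C(4,3) = 4 such orderings, each equally likely, so P = 4 × 2/21 = 8/21.

8/21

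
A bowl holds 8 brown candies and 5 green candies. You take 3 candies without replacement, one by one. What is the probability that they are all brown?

28/143

P(all brown) = 8/13 × 7/12 × 6/11 = 336/1716 = 28/143.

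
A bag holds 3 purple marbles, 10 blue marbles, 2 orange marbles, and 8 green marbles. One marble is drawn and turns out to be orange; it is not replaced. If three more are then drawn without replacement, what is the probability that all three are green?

After the first draw, 8 of the remaining 22 marbles are green.
P = 8/22 × 7/21 × 6/20 = 336/9240 = 2/55.

2/55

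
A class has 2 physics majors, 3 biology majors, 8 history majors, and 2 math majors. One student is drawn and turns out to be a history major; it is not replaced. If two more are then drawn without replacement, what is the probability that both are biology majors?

3/91

After the first draw, 3 of the remaining 14 students are biology majors.
P = 3/14 × 2/13 = 6/182 = 3/91.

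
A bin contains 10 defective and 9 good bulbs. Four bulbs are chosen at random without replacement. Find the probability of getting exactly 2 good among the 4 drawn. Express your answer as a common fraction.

One ordering (good drawn first) has probability 9/19 × 8/18 × 10/17 × 9/16 = 6480/93024 = 45/646.
There are C(4,2) = 6 such orderings, each equally likely, so P = 6 × 45/646 = 135/323.

135/323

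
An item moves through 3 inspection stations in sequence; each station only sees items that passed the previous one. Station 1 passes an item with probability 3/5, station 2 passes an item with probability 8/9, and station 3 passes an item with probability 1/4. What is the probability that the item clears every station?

2/15

The events are sequential, so multiply the conditional probabilities:
P = 3/5 × 8/9 × 1/4 = 24/180 = 2/15.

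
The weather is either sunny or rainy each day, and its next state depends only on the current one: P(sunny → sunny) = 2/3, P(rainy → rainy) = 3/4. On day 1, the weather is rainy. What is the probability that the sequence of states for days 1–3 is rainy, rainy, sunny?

3/16

Day 1 is given. For each transition, use the conditional probability from the current state:
P(rainy | rainy) = 3/4; P(sunny | rainy) = 1/4.
P = 3/4 × 1/4 = 3/16.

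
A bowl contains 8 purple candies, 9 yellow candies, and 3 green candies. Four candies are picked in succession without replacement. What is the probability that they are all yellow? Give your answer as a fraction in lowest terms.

42/1615

P(all yellow) = 9/20 × 8/19 × 7/18 × 6/17 = 3024/116280 = 42/1615.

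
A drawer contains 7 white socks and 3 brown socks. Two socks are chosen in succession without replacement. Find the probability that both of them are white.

P(every draw is white) = 7/10 × 6/9 = 42/90 = 7/15.

7/15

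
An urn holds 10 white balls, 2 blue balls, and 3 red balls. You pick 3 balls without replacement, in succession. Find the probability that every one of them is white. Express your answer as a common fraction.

P = 10/15 × 9/14 × 8/13 = 720/2730 = 24/91.

24/91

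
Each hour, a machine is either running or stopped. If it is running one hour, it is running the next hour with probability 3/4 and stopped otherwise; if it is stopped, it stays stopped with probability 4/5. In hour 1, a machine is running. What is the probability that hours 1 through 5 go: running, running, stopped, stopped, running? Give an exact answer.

Hour 1 is given. For each transition, use the conditional probability from the current state:
P(running | running) = 3/4; P(stopped | running) = 1/4; P(stopped | stopped) = 4/5; P(running | stopped) = 1/5.
P = 3/4 × 1/4 × 4/5 × 1/5 = 12/400 = 3/100.

3/100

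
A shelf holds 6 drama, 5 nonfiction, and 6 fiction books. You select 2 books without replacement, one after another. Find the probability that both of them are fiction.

15/136

P = 6/17 × 5/16 = 30/272 = 15/136.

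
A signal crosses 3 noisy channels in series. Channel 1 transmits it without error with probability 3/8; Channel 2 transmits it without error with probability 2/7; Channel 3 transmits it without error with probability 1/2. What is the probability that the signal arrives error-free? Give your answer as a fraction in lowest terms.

3/56

Multiplying along the chain,
P = 3/8 × 2/7 × 1/2 = 6/112 = 3/56.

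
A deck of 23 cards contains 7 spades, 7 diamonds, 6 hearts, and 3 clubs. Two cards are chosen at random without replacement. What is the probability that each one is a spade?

21/253

P(every draw is a spade) = 7/23 × 6/22 = 42/506 = 21/253.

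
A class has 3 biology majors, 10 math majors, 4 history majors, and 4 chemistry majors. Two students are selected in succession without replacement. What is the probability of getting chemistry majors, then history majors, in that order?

4/105

Each draw changes the counts, so multiply the conditional probabilities along the sequence:
P = 4/21 × 4/20 = 16/420 = 4/105.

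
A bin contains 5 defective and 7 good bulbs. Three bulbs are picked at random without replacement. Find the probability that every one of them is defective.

P(all defective) = 5/12 × 4/11 × 3/10 = 60/1320 = 1/22.

1/22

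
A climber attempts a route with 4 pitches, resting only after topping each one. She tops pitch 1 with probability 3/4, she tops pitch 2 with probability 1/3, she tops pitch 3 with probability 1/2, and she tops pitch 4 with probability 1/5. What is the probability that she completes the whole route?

Each stage is reached only if all earlier stages succeed, so
P = 3/4 × 1/3 × 1/2 × 1/5 = 3/120 = 1/40.

1/40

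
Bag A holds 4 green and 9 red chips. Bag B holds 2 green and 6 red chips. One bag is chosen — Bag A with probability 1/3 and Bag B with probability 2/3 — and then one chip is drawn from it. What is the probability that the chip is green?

7/26

From Bag A: P(green) = 4/13.
From Bag B: P(green) = 2/8.
Total probability = (1/3)(4/13) + (2/3)(2/8) = 7/26.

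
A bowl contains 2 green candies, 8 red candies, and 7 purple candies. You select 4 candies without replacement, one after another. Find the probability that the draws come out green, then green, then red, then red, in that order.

1/510

Each draw changes the counts, so multiply the conditional probabilities along the sequence:
P = 2/17 × 1/16 × 8/15 × 7/14 = 112/57120 = 1/510.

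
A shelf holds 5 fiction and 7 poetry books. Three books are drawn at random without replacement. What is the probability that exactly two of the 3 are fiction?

7/22

One ordering (fiction drawn first) has probability 5/12 × 4/11 × 7/10 = 140/1320 = 7/66.
There are C(3,2) = 3 such orderings, each equally likely, so P = 3 × 7/66 = 7/22.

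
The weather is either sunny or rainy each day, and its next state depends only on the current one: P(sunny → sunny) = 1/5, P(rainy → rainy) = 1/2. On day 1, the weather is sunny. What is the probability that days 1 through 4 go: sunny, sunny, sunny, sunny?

Day 1 is given. For each transition, use the conditional probability from the current state:
P(sunny | sunny) = 1/5; P(sunny | sunny) = 1/5; P(sunny | sunny) = 1/5.
P = 1/5 × 1/5 × 1/5 = 1/125.

1/125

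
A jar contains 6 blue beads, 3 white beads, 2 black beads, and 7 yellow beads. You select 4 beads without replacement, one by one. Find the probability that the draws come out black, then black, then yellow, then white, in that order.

Chain rule:
P = 2/18 × 1/17 × 7/16 × 3/15 = 42/73440 = 7/12240.

7/12240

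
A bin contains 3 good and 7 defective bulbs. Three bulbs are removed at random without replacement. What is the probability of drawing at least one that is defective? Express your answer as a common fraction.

P(no defective) = 3/10 × 2/9 × 1/8 = 6/720 = 1/120.
P(at least one) = 1 − 1/120 = 119/120.

119/120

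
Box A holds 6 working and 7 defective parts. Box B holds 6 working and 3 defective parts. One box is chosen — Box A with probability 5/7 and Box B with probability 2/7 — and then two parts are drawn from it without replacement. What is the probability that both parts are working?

10/39

From Box A: P(both working) = (6/13)(5/12) = 5/26.
From Box B: P(both working) = (6/9)(5/8) = 5/12.
Total probability = (5/7)(5/26) + (2/7)(5/12) = 10/39.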